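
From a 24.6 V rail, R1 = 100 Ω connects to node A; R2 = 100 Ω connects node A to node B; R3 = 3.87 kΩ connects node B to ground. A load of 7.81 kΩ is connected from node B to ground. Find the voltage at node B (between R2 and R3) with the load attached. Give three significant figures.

At node B, R3 is in parallel with the load: R3‖R_L = 2588 Ω.
Below node A the resistance is R2 + (R3‖R_L) = 2688 Ω, so V_A = 24.6 × 2688/2788 = 23.72 V.
Then V_B = V_A × (R3‖R_L)/(R2 + R3‖R_L) = 23.72 × 2588/2688 = 22.8 V.

V ≈ 22.8 V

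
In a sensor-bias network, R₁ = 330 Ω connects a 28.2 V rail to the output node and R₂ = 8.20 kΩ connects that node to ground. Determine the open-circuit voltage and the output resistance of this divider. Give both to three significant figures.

V_th = 27.1 V, R_th = 317 Ω

V_th is the open-circuit tap voltage: 28.2 × 8200/(330 + 8200) = 27.1 V.
With the supply zeroed, R₁ and R₂ appear in parallel from the tap: R_th = R₁‖R₂ = (330 × 8200)/8530 = 317 Ω.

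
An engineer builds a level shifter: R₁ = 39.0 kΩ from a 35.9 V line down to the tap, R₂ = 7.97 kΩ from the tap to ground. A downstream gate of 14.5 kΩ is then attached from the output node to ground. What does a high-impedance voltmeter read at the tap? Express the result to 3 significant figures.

The load sits in parallel with R₂: R₂‖R_L = (7.97 × 14.5) / (7.97 + 14.5) = 5.143 kΩ.
V_out = 35.9 × 5.143 / (39.0 + 5.143) = 35.9 × 5.143/44.14 = 4.18 V.
(Unloaded it would have been 6.09 V.)

V_out ≈ 4.18 V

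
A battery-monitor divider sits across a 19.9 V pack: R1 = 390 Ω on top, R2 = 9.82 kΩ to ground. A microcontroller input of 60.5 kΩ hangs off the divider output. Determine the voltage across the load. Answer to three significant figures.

The load sits in parallel with R2: R2‖R_L = (9820 × 60500) / (9820 + 60500) = 8449 Ω.
V_out = 19.9 × 8449 / (390 + 8449) = 19.9 × 8449/8839 = 19.0 V.

V_out ≈ 19.0 V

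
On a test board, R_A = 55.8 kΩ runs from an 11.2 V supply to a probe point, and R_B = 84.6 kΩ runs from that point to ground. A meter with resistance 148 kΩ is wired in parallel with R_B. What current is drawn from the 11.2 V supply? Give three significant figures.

R_B‖R_L = 53.83 kΩ, so the source sees R_A + R_B‖R_L = 109.6 kΩ.
I = 11.2 V / 109.6 kΩ = 0.102 mA.

I ≈ 0.102 mA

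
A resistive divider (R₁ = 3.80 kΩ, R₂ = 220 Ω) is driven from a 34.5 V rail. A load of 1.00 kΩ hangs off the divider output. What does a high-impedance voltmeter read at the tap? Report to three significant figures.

The load sits in parallel with R₂: R₂‖R_L = (220 × 1000) / (220 + 1000) = 180.3 Ω.
V_out = 34.5 × 180.3 / (3800 + 180.3) = 34.5 × 180.3/3980 = 1.56 V.

V_out ≈ 1.56 V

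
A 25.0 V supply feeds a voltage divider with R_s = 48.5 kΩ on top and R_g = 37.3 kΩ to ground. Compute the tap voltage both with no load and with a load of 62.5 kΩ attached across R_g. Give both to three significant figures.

Open-circuit: V = 25.0 × 37.3/(48.5 + 37.3) = 10.9 V.
With the load, R_g becomes R_g‖R_L = 23.36 kΩ, so V = 25.0 × 23.36/71.86 = 8.13 V.

Unloaded: 10.9 V; loaded: 8.13 V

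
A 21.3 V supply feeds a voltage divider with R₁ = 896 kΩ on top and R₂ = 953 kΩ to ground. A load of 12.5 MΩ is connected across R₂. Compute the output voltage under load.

V_out ≈ 10.6 V

The load sits in parallel with R₂: R₂‖R_L = (953 × 12500) / (953 + 12500) = 885.5 kΩ.
V_out = 21.3 × 885.5 / (896 + 885.5) = 21.3 × 885.5/1781 = 10.6 V.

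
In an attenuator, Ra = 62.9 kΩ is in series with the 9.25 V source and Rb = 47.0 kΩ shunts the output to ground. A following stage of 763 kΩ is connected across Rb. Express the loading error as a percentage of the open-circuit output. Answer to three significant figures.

The divider's output (Thévenin) resistance is Ra‖Rb = 26.90 kΩ.
Fractional drop under load = R_th/(R_th + R_L) = 26.90 / (26.90 + 763) = 0.03405.
So the output falls by 3.41 %.

3.41 %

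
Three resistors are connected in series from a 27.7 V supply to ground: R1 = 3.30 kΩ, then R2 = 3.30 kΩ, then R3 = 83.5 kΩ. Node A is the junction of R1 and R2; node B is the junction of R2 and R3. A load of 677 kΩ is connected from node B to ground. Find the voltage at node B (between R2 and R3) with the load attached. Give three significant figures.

V ≈ 25.4 V

At node B, R3 is in parallel with the load: R3‖R_L = 74.33 kΩ.
Below node A the resistance is R2 + (R3‖R_L) = 77.63 kΩ, so V_A = 27.7 × 77.63/80.93 = 26.57 V.
Then V_B = V_A × (R3‖R_L)/(R2 + R3‖R_L) = 26.57 × 74.33/77.63 = 25.4 V.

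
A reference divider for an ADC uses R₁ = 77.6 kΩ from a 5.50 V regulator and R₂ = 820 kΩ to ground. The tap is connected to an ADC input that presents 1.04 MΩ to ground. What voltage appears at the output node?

The load sits in parallel with R₂: R₂‖R_L = (820 × 1040) / (820 + 1040) = 458.5 kΩ.
V_out = 5.50 × 458.5 / (77.6 + 458.5) = 5.50 × 458.5/536.1 = 4.70 V.

V_out ≈ 4.70 V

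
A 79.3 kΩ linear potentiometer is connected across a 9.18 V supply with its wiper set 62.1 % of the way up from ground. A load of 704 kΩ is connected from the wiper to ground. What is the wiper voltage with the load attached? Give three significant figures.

V ≈ 5.55 V

The wiper splits the pot into (1−α)R = 30.05 kΩ above and αR = 49.25 kΩ below.
Lower section ‖ load = 46.03 kΩ.
V_wiper = 9.18 × 46.03/(30.05 + 46.03) = 5.55 V.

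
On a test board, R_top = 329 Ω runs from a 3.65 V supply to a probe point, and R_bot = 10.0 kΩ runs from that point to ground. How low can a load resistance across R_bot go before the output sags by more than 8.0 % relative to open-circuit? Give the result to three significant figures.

R_L(min) ≈ 3.66 kΩ

Output resistance R_th = R_top‖R_bot = (329 × 10000)/10330 = 318.5 Ω.
The fractional drop is R_th/(R_th + R_L); requiring this ≤ 0.0800 gives R_L ≥ R_th(1/0.0800 − 1) = 318.5 × 11.50 = 3.66 kΩ.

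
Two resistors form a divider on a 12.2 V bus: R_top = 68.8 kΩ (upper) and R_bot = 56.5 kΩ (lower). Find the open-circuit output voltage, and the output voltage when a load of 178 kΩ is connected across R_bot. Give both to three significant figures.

Unloaded: 5.50 V; loaded: 4.68 V

Open-circuit: V = 12.2 × 56.5/(68.8 + 56.5) = 5.50 V.
With the load, R_bot becomes R_bot‖R_L = 42.89 kΩ, so V = 12.2 × 42.89/111.7 = 4.68 V.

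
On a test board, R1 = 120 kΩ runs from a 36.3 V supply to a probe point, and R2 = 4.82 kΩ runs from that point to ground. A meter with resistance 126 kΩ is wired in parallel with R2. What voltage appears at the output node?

The load sits in parallel with R2: R2‖R_L = (4.82 × 126) / (4.82 + 126) = 4.642 kΩ.
V_out = 36.3 × 4.642 / (120 + 4.642) = 36.3 × 4.642/124.6 = 1.35 V.
(Unloaded it would have been 1.40 V.)

V_out ≈ 1.35 V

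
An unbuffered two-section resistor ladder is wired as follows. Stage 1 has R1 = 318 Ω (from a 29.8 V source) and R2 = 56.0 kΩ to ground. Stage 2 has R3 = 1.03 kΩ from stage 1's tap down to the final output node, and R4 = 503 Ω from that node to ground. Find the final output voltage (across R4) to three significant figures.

V_out ≈ 8.06 V

Stage 2 presents R3+R4 = 1533 Ω as a load on stage 1's tap.
Stage 1's lower leg becomes R2‖(R3+R4) = 1492 Ω, so V_mid = 29.8 × 1492/1810 = 24.56 V.
Stage 2 is itself unloaded: V_out = V_mid × R4/(R3+R4) = 24.56 × 503/1533 = 8.06 V.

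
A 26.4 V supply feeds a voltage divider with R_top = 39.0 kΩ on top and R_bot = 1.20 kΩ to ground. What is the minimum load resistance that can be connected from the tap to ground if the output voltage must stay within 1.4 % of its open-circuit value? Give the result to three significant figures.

Output resistance R_th = R_top‖R_bot = (39.0 × 1.20)/40.20 = 1.164 kΩ.
The fractional drop is R_th/(R_th + R_L); requiring this ≤ 0.0140 gives R_L ≥ R_th(1/0.0140 − 1) = 1.164 × 70.43 = 82.0 kΩ.

R_L(min) ≈ 82.0 kΩ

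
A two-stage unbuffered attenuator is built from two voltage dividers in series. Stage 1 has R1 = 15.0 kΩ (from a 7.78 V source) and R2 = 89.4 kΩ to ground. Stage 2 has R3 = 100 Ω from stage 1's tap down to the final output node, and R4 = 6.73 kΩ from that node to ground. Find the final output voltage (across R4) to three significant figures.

V_out ≈ 2.28 V

Stage 2 presents R3+R4 = 6830 Ω as a load on stage 1's tap.
Stage 1's lower leg becomes R2‖(R3+R4) = 6345 Ω, so V_mid = 7.78 × 6345/21350 = 2.313 V.
Stage 2 is itself unloaded: V_out = V_mid × R4/(R3+R4) = 2.313 × 6730/6830 = 2.28 V.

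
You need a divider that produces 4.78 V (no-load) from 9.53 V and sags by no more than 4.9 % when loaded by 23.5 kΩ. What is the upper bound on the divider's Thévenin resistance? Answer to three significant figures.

R_th ≤ 1.21 kΩ

Loading drop = R_th/(R_th + R_L) ≤ 0.0490, so R_th ≤ R_L · ε/(1−ε) = 23.5 kΩ × 0.0490/0.9510 = 1.21 kΩ.
(Any R1, R2 with R2/(R1+R2) = 0.502 and R1‖R2 ≤ 1.21 kΩ will meet the spec.)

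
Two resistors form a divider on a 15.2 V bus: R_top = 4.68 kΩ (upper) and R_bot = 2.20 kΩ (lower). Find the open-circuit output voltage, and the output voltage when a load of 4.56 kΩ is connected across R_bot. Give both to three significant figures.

Open-circuit: V = 15.2 × 2.20/(4.68 + 2.20) = 4.86 V.
With the load, R_bot becomes R_bot‖R_L = 1.484 kΩ, so V = 15.2 × 1.484/6.164 = 3.66 V.

Unloaded: 4.86 V; loaded: 3.66 V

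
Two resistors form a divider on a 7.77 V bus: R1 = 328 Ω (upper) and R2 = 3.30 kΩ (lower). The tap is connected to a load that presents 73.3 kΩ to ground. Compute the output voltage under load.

V_out ≈ 7.04 V

The load sits in parallel with R2: R2‖R_L = (3300 × 73300) / (3300 + 73300) = 3158 Ω.
V_out = 7.77 × 3158 / (328 + 3158) = 7.77 × 3158/3486 = 7.04 V.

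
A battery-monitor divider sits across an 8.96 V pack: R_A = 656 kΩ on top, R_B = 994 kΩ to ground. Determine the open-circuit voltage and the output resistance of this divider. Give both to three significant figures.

V_th = 5.40 V, R_th = 395 kΩ

V_th is the open-circuit tap voltage: 8.96 × 994/(656 + 994) = 5.40 V.
With the supply zeroed, R_A and R_B appear in parallel from the tap: R_th = R_A‖R_B = (656 × 994)/1650 = 395 kΩ.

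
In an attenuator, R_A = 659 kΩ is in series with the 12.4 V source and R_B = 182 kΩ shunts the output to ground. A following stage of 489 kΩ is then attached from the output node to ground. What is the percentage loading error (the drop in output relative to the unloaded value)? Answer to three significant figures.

The divider's output (Thévenin) resistance is R_A‖R_B = 142.6 kΩ.
Fractional drop under load = R_th/(R_th + R_L) = 142.6 / (142.6 + 489) = 0.2258.
So the output falls by 22.6 %.

22.6 %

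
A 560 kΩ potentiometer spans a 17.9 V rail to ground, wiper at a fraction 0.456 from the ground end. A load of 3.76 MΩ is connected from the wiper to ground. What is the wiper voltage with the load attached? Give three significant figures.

V ≈ 7.87 V

The wiper splits the pot into (1−α)R = 304.6 kΩ above and αR = 255.4 kΩ below.
Lower section ‖ load = 239.1 kΩ.
V_wiper = 17.9 × 239.1/(304.6 + 239.1) = 7.87 V.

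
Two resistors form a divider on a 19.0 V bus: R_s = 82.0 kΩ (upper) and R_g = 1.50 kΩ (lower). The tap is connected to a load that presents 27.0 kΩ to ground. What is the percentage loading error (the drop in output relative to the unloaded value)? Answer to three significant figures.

The divider's output (Thévenin) resistance is R_s‖R_g = 1.473 kΩ.
Fractional drop under load = R_th/(R_th + R_L) = 1.473 / (1.473 + 27.0) = 0.05174.
So the output falls by 5.17 %.

5.17 %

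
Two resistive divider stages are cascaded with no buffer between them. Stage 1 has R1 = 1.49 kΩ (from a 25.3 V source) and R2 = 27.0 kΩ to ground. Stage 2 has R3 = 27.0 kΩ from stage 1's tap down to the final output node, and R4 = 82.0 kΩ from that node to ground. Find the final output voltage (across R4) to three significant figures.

Stage 2 presents R3+R4 = 109.0 kΩ as a load on stage 1's tap.
Stage 1's lower leg becomes R2‖(R3+R4) = 21.64 kΩ, so V_mid = 25.3 × 21.64/23.13 = 23.67 V.
Stage 2 is itself unloaded: V_out = V_mid × R4/(R3+R4) = 23.67 × 82.0/109.0 = 17.8 V.

V_out ≈ 17.8 V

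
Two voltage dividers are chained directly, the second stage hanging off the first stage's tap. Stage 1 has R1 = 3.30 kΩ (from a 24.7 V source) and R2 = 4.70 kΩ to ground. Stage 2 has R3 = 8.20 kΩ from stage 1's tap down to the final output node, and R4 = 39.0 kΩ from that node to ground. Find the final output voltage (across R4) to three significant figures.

V_out ≈ 11.5 V

Stage 2 presents R3+R4 = 47.20 kΩ as a load on stage 1's tap.
Stage 1's lower leg becomes R2‖(R3+R4) = 4.274 kΩ, so V_mid = 24.7 × 4.274/7.574 = 13.94 V.
Stage 2 is itself unloaded: V_out = V_mid × R4/(R3+R4) = 13.94 × 39.0/47.20 = 11.5 V.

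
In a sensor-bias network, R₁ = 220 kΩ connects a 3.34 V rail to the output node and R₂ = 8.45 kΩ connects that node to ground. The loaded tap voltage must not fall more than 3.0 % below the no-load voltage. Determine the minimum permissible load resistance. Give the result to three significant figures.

Output resistance R_th = R₁‖R₂ = (220 × 8.45)/228.4 = 8.137 kΩ.
The fractional drop is R_th/(R_th + R_L); requiring this ≤ 0.0300 gives R_L ≥ R_th(1/0.0300 − 1) = 8.137 × 32.33 = 263 kΩ.

R_L(min) ≈ 263 kΩ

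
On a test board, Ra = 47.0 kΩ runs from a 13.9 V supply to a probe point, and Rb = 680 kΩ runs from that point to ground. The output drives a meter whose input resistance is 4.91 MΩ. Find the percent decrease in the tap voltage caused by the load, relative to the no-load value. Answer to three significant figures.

0.887 %

The divider's output (Thévenin) resistance is Ra‖Rb = 43.96 kΩ.
Fractional drop under load = R_th/(R_th + R_L) = 43.96 / (43.96 + 4910) = 0.008874.
So the output falls by 0.887 %.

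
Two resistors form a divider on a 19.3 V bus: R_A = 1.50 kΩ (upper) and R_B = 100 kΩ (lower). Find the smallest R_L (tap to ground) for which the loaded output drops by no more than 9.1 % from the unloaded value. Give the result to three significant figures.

Output resistance R_th = R_A‖R_B = (1.50 × 100)/101.5 = 1.478 kΩ.
The fractional drop is R_th/(R_th + R_L); requiring this ≤ 0.0910 gives R_L ≥ R_th(1/0.0910 − 1) = 1.478 × 9.989 = 14.8 kΩ.

R_L(min) ≈ 14.8 kΩ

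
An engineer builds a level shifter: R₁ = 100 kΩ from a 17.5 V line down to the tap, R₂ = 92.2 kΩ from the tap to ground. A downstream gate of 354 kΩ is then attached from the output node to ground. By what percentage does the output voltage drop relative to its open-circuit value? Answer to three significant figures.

11.9 %

Unloaded V = 17.5 × 92.2/192.2 = 8.3949 V.
Loaded: R₂‖R_L = 73.15 kΩ, giving V = 17.5 × 73.15/173.1 = 7.3931 V.
Drop = (8.3949 − 7.3931) / 8.3949 = 11.9 %.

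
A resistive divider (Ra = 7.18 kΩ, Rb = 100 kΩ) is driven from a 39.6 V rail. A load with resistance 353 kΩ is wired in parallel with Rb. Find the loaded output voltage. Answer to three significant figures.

V_out ≈ 36.3 V

The load sits in parallel with Rb: Rb‖R_L = (100 × 353) / (100 + 353) = 77.92 kΩ.
V_out = 39.6 × 77.92 / (7.18 + 77.92) = 39.6 × 77.92/85.10 = 36.3 V.
(Unloaded it would have been 36.9 V.)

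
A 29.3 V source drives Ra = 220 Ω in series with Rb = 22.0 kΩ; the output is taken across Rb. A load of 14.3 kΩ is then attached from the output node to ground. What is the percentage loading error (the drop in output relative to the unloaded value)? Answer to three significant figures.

The divider's output (Thévenin) resistance is Ra‖Rb = 217.8 Ω.
Fractional drop under load = R_th/(R_th + R_L) = 217.8 / (217.8 + 14300) = 0.01500.
So the output falls by 1.50 %.

1.50 %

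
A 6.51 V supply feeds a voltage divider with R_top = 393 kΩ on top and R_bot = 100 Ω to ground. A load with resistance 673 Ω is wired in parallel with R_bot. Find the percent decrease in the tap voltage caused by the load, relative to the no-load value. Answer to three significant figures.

12.9 %

The divider's output (Thévenin) resistance is R_top‖R_bot = 99.97 Ω.
Fractional drop under load = R_th/(R_th + R_L) = 99.97 / (99.97 + 673) = 0.1293.
So the output falls by 12.9 %.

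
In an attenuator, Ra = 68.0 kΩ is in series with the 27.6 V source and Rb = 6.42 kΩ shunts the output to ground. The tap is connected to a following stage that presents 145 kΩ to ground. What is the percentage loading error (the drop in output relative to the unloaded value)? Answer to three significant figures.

The divider's output (Thévenin) resistance is Ra‖Rb = 5.866 kΩ.
Fractional drop under load = R_th/(R_th + R_L) = 5.866 / (5.866 + 145) = 0.03888.
So the output falls by 3.89 %.

3.89 %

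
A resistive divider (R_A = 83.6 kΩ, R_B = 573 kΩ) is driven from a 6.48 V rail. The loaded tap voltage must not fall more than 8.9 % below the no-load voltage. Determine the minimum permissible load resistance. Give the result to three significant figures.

Output resistance R_th = R_A‖R_B = (83.6 × 573)/656.6 = 72.96 kΩ.
The fractional drop is R_th/(R_th + R_L); requiring this ≤ 0.0890 gives R_L ≥ R_th(1/0.0890 − 1) = 72.96 × 10.24 = 747 kΩ.

R_L(min) ≈ 747 kΩ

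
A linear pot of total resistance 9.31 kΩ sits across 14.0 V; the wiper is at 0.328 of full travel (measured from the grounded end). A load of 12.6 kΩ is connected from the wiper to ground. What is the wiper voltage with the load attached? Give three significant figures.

The wiper splits the pot into (1−α)R = 6.256 kΩ above and αR = 3.054 kΩ below.
Lower section ‖ load = 2.458 kΩ.
V_wiper = 14.0 × 2.458/(6.256 + 2.458) = 3.95 V.

V ≈ 3.95 V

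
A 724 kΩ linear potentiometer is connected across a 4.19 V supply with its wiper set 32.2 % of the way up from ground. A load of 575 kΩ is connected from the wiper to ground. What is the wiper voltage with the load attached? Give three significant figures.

V ≈ 1.06 V

The wiper splits the pot into (1−α)R = 490.9 kΩ above and αR = 233.1 kΩ below.
Lower section ‖ load = 165.9 kΩ.
V_wiper = 4.19 × 165.9/(490.9 + 165.9) = 1.06 V.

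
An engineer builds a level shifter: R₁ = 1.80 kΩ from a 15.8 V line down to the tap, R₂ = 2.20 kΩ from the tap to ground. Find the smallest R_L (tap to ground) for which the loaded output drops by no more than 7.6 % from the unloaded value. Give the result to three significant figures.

R_L(min) ≈ 12.0 kΩ

Output resistance R_th = R₁‖R₂ = (1800 × 2200)/4000 = 990.0 Ω.
The fractional drop is R_th/(R_th + R_L); requiring this ≤ 0.0760 gives R_L ≥ R_th(1/0.0760 − 1) = 990.0 × 12.16 = 12.0 kΩ.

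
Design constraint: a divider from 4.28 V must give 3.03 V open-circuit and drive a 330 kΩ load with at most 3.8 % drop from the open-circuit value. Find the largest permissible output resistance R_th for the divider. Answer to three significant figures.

R_th ≤ 13.0 kΩ

Loading drop = R_th/(R_th + R_L) ≤ 0.0380, so R_th ≤ R_L · ε/(1−ε) = 330 kΩ × 0.0380/0.9620 = 13.0 kΩ.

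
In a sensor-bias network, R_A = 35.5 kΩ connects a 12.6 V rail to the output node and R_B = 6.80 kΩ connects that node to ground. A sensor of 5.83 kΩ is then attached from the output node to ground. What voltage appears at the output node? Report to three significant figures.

V_out ≈ 1.02 V

The load sits in parallel with R_B: R_B‖R_L = (6.80 × 5.83) / (6.80 + 5.83) = 3.139 kΩ.
V_out = 12.6 × 3.139 / (35.5 + 3.139) = 12.6 × 3.139/38.64 = 1.02 V.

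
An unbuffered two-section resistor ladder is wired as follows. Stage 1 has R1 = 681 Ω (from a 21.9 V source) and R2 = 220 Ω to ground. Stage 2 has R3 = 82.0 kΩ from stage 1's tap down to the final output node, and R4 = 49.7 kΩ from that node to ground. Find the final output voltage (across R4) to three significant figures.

Stage 2 presents R3+R4 = 131700 Ω as a load on stage 1's tap.
Stage 1's lower leg becomes R2‖(R3+R4) = 219.6 Ω, so V_mid = 21.9 × 219.6/900.6 = 5.341 V.
Stage 2 is itself unloaded: V_out = V_mid × R4/(R3+R4) = 5.341 × 49700/131700 = 2.02 V.

V_out ≈ 2.02 V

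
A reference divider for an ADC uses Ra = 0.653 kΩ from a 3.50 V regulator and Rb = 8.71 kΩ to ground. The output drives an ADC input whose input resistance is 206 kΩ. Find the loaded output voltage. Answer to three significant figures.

V_out ≈ 3.25 V

The load sits in parallel with Rb: Rb‖R_L = (8710 × 206000) / (8710 + 206000) = 8357 Ω.
V_out = 3.50 × 8357 / (653 + 8357) = 3.50 × 8357/9010 = 3.25 V.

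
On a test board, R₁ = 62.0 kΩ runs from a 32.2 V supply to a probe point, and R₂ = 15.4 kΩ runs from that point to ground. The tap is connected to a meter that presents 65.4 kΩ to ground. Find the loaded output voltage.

V_out ≈ 5.39 V

The load sits in parallel with R₂: R₂‖R_L = (15.4 × 65.4) / (15.4 + 65.4) = 12.46 kΩ.
V_out = 32.2 × 12.46 / (62.0 + 12.46) = 32.2 × 12.46/74.46 = 5.39 V.
(Unloaded it would have been 6.41 V.)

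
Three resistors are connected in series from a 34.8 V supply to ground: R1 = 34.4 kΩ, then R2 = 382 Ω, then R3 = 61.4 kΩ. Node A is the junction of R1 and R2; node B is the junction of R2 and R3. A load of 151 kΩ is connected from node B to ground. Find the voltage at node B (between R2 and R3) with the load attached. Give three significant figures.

At node B, R3 is in parallel with the load: R3‖R_L = 43650 Ω.
Below node A the resistance is R2 + (R3‖R_L) = 44030 Ω, so V_A = 34.8 × 44030/78430 = 19.54 V.
Then V_B = V_A × (R3‖R_L)/(R2 + R3‖R_L) = 19.54 × 43650/44030 = 19.4 V.

V ≈ 19.4 V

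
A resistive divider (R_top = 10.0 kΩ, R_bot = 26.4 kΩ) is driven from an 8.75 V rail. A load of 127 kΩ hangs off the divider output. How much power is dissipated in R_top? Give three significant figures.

P ≈ 0.754 mW

Total resistance from the source is R_top + (R_bot‖R_L) = 31.86 kΩ, so I = 8.75/31.86 kΩ = 0.2747 mA.
P = I²·R_top = (0.2747 mA)² × 10.0 kΩ = 0.754 mW.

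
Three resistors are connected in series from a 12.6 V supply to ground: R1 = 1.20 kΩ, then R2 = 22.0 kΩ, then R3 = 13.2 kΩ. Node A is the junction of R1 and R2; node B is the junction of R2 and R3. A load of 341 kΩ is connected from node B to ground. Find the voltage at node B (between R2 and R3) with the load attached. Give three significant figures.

V ≈ 4.46 V

At node B, R3 is in parallel with the load: R3‖R_L = 12.71 kΩ.
Below node A the resistance is R2 + (R3‖R_L) = 34.71 kΩ, so V_A = 12.6 × 34.71/35.91 = 12.18 V.
Then V_B = V_A × (R3‖R_L)/(R2 + R3‖R_L) = 12.18 × 12.71/34.71 = 4.46 V.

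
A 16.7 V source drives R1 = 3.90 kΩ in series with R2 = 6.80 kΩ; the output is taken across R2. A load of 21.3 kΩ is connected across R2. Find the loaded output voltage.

V_out ≈ 9.51 V

The load sits in parallel with R2: R2‖R_L = (6.80 × 21.3) / (6.80 + 21.3) = 5.154 kΩ.
V_out = 16.7 × 5.154 / (3.90 + 5.154) = 16.7 × 5.154/9.054 = 9.51 V.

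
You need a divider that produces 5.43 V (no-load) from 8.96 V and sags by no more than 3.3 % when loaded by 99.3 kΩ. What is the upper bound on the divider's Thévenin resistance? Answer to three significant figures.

R_th ≤ 3.39 kΩ

Loading drop = R_th/(R_th + R_L) ≤ 0.0330, so R_th ≤ R_L · ε/(1−ε) = 99.3 kΩ × 0.0330/0.9670 = 3.39 kΩ.
(Any R1, R2 with R2/(R1+R2) = 0.606 and R1‖R2 ≤ 3.39 kΩ will meet the spec.)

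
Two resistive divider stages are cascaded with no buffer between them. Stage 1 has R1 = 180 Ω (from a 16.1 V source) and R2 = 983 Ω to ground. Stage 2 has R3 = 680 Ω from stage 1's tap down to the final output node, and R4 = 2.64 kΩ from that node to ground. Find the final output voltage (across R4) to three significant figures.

Stage 2 presents R3+R4 = 3320 Ω as a load on stage 1's tap.
Stage 1's lower leg becomes R2‖(R3+R4) = 758.4 Ω, so V_mid = 16.1 × 758.4/938.4 = 13.01 V.
Stage 2 is itself unloaded: V_out = V_mid × R4/(R3+R4) = 13.01 × 2640/3320 = 10.3 V.

V_out ≈ 10.3 V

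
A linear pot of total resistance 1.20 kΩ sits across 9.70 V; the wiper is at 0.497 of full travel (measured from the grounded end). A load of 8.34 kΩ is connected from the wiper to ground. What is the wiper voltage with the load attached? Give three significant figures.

The wiper splits the pot into (1−α)R = 603.6 Ω above and αR = 596.4 Ω below.
Lower section ‖ load = 556.6 Ω.
V_wiper = 9.70 × 556.6/(603.6 + 556.6) = 4.65 V.

V ≈ 4.65 V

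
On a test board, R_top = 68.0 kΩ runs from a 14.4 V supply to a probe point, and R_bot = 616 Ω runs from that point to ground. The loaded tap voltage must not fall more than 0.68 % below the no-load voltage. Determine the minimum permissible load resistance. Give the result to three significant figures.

R_L(min) ≈ 89.2 kΩ

Output resistance R_th = R_top‖R_bot = (68000 × 616)/68620 = 610.5 Ω.
The fractional drop is R_th/(R_th + R_L); requiring this ≤ 0.00680 gives R_L ≥ R_th(1/0.00680 − 1) = 610.5 × 146.1 = 89.2 kΩ.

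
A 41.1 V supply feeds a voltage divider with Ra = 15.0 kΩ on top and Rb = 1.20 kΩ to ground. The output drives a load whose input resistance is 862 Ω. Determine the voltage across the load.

V_out ≈ 1.33 V

The load sits in parallel with Rb: Rb‖R_L = (1200 × 862) / (1200 + 862) = 501.6 Ω.
V_out = 41.1 × 501.6 / (15000 + 501.6) = 41.1 × 501.6/15500 = 1.33 V.
(Unloaded it would have been 3.04 V.)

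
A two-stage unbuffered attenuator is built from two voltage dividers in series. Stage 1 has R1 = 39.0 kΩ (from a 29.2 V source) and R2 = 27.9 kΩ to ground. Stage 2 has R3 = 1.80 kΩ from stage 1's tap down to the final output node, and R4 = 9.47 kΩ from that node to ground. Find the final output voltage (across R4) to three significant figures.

Stage 2 presents R3+R4 = 11.27 kΩ as a load on stage 1's tap.
Stage 1's lower leg becomes R2‖(R3+R4) = 8.027 kΩ, so V_mid = 29.2 × 8.027/47.03 = 4.984 V.
Stage 2 is itself unloaded: V_out = V_mid × R4/(R3+R4) = 4.984 × 9.47/11.27 = 4.19 V.

V_out ≈ 4.19 V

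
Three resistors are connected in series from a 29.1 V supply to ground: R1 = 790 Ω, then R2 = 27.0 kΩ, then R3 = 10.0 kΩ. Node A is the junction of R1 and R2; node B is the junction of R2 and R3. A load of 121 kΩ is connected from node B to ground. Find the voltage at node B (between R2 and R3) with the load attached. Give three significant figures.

V ≈ 7.26 V

At node B, R3 is in parallel with the load: R3‖R_L = 9237 Ω.
Below node A the resistance is R2 + (R3‖R_L) = 36240 Ω, so V_A = 29.1 × 36240/37030 = 28.48 V.
Then V_B = V_A × (R3‖R_L)/(R2 + R3‖R_L) = 28.48 × 9237/36240 = 7.26 V.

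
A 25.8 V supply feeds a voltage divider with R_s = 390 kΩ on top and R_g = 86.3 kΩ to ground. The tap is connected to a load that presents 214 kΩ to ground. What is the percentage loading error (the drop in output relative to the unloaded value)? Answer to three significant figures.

The divider's output (Thévenin) resistance is R_s‖R_g = 70.66 kΩ.
Fractional drop under load = R_th/(R_th + R_L) = 70.66 / (70.66 + 214) = 0.2482.
So the output falls by 24.8 %.

24.8 %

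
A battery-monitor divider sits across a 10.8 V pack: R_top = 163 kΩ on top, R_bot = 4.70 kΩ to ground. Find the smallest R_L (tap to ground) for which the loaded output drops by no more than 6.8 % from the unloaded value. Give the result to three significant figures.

R_L(min) ≈ 62.6 kΩ

Output resistance R_th = R_top‖R_bot = (163 × 4.70)/167.7 = 4.568 kΩ.
The fractional drop is R_th/(R_th + R_L); requiring this ≤ 0.0680 gives R_L ≥ R_th(1/0.0680 − 1) = 4.568 × 13.71 = 62.6 kΩ.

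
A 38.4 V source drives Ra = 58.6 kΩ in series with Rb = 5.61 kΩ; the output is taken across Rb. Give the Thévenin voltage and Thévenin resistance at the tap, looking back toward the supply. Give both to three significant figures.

V_th is the open-circuit tap voltage: 38.4 × 5.61/(58.6 + 5.61) = 3.35 V.
With the supply zeroed, Ra and Rb appear in parallel from the tap: R_th = Ra‖Rb = (58.6 × 5.61)/64.21 = 5.12 kΩ.

V_th = 3.35 V, R_th = 5.12 kΩ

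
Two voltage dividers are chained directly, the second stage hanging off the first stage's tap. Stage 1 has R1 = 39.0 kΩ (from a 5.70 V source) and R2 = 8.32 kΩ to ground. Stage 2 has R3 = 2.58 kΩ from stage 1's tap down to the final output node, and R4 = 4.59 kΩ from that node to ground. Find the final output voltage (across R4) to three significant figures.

V_out ≈ 0.328 V

Stage 2 presents R3+R4 = 7.170 kΩ as a load on stage 1's tap.
Stage 1's lower leg becomes R2‖(R3+R4) = 3.851 kΩ, so V_mid = 5.70 × 3.851/42.85 = 0.5123 V.
Stage 2 is itself unloaded: V_out = V_mid × R4/(R3+R4) = 0.5123 × 4.59/7.170 = 0.328 V.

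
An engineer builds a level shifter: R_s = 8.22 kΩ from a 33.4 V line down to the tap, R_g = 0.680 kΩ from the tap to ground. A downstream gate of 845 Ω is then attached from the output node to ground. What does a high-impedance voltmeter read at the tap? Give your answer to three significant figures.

The load sits in parallel with R_g: R_g‖R_L = (680 × 845) / (680 + 845) = 376.8 Ω.
V_out = 33.4 × 376.8 / (8220 + 376.8) = 33.4 × 376.8/8597 = 1.46 V.
(Unloaded it would have been 2.55 V.)

V_out ≈ 1.46 V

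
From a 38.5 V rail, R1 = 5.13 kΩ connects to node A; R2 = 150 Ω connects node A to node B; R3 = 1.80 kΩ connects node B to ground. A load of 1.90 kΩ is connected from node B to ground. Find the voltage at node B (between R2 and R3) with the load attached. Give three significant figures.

V ≈ 5.74 V

At node B, R3 is in parallel with the load: R3‖R_L = 924.3 Ω.
Below node A the resistance is R2 + (R3‖R_L) = 1074 Ω, so V_A = 38.5 × 1074/6204 = 6.667 V.
Then V_B = V_A × (R3‖R_L)/(R2 + R3‖R_L) = 6.667 × 924.3/1074 = 5.74 V.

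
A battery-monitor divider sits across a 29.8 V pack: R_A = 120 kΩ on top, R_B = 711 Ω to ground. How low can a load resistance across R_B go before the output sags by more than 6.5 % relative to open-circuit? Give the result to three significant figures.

R_L(min) ≈ 10.2 kΩ

Output resistance R_th = R_A‖R_B = (120000 × 711)/120700 = 706.8 Ω.
The fractional drop is R_th/(R_th + R_L); requiring this ≤ 0.0650 gives R_L ≥ R_th(1/0.0650 − 1) = 706.8 × 14.38 = 10.2 kΩ.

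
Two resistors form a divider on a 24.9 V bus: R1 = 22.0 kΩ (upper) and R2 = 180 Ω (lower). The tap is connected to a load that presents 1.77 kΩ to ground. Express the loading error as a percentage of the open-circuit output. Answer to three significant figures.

The divider's output (Thévenin) resistance is R1‖R2 = 178.5 Ω.
Fractional drop under load = R_th/(R_th + R_L) = 178.5 / (178.5 + 1770) = 0.09163.
So the output falls by 9.16 %.

9.16 %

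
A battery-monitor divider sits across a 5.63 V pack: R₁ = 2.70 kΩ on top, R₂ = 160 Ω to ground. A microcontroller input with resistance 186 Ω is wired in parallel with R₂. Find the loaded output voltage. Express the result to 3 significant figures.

The load sits in parallel with R₂: R₂‖R_L = (160 × 186) / (160 + 186) = 86.01 Ω.
V_out = 5.63 × 86.01 / (2700 + 86.01) = 5.63 × 86.01/2786 = 0.174 V.
(Unloaded it would have been 0.315 V.)

V_out ≈ 0.174 V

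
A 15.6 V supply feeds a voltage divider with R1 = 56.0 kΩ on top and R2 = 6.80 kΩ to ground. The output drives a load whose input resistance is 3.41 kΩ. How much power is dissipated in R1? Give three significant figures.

P ≈ 4.01 mW

Total resistance from the source is R1 + (R2‖R_L) = 58.27 kΩ, so I = 15.6/58.27 kΩ = 0.2677 mA.
P = I²·R1 = (0.2677 mA)² × 56.0 kΩ = 4.01 mW.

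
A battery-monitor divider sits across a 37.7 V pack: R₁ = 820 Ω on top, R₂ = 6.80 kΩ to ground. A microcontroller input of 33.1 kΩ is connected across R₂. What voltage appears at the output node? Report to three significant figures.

The load sits in parallel with R₂: R₂‖R_L = (6800 × 33100) / (6800 + 33100) = 5641 Ω.
V_out = 37.7 × 5641 / (820 + 5641) = 37.7 × 5641/6461 = 32.9 V.
(Unloaded it would have been 33.6 V.)

V_out ≈ 32.9 V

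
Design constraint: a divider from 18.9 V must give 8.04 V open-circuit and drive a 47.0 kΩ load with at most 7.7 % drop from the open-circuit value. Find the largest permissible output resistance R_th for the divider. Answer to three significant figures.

Loading drop = R_th/(R_th + R_L) ≤ 0.0770, so R_th ≤ R_L · ε/(1−ε) = 47.0 kΩ × 0.0770/0.9230 = 3.92 kΩ.

R_th ≤ 3.92 kΩ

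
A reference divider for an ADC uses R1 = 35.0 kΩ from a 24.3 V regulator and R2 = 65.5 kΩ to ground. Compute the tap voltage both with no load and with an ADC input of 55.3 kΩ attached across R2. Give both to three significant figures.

Unloaded: 15.8 V; loaded: 11.2 V

Open-circuit: V = 24.3 × 65.5/(35.0 + 65.5) = 15.8 V.
With the load, R2 becomes R2‖R_L = 29.98 kΩ, so V = 24.3 × 29.98/64.98 = 11.2 V.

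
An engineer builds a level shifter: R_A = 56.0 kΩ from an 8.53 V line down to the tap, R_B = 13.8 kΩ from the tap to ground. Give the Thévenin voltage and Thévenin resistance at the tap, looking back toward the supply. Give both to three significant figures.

V_th = 1.69 V, R_th = 11.1 kΩ

V_th is the open-circuit tap voltage: 8.53 × 13.8/(56.0 + 13.8) = 1.69 V.
With the supply zeroed, R_A and R_B appear in parallel from the tap: R_th = R_A‖R_B = (56.0 × 13.8)/69.80 = 11.1 kΩ.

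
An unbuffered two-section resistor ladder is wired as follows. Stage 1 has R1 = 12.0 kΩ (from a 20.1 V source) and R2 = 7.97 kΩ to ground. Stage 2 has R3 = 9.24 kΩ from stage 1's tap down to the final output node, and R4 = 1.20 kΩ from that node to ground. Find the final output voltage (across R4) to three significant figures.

Stage 2 presents R3+R4 = 10.44 kΩ as a load on stage 1's tap.
Stage 1's lower leg becomes R2‖(R3+R4) = 4.520 kΩ, so V_mid = 20.1 × 4.520/16.52 = 5.499 V.
Stage 2 is itself unloaded: V_out = V_mid × R4/(R3+R4) = 5.499 × 1.20/10.44 = 0.632 V.

V_out ≈ 0.632 V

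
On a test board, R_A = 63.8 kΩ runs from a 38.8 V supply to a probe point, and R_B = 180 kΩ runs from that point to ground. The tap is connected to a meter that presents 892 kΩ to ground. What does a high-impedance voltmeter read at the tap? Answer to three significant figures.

The load sits in parallel with R_B: R_B‖R_L = (180 × 892) / (180 + 892) = 149.8 kΩ.
V_out = 38.8 × 149.8 / (63.8 + 149.8) = 38.8 × 149.8/213.6 = 27.2 V.

V_out ≈ 27.2 V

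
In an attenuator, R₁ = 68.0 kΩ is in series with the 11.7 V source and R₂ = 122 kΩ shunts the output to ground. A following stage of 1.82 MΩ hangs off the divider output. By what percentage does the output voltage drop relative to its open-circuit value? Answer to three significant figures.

2.34 %

The divider's output (Thévenin) resistance is R₁‖R₂ = 43.66 kΩ.
Fractional drop under load = R_th/(R_th + R_L) = 43.66 / (43.66 + 1820) = 0.02343.
So the output falls by 2.34 %.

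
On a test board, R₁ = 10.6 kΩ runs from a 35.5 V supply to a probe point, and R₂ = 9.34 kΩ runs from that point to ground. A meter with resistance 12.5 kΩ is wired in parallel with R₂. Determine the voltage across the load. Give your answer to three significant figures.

V_out ≈ 11.9 V

The load sits in parallel with R₂: R₂‖R_L = (9.34 × 12.5) / (9.34 + 12.5) = 5.346 kΩ.
V_out = 35.5 × 5.346 / (10.6 + 5.346) = 35.5 × 5.346/15.95 = 11.9 V.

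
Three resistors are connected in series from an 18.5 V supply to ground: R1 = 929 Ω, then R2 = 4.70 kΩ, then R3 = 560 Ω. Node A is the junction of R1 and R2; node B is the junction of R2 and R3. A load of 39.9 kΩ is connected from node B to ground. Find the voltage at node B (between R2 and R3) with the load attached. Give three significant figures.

At node B, R3 is in parallel with the load: R3‖R_L = 552.2 Ω.
Below node A the resistance is R2 + (R3‖R_L) = 5252 Ω, so V_A = 18.5 × 5252/6181 = 15.72 V.
Then V_B = V_A × (R3‖R_L)/(R2 + R3‖R_L) = 15.72 × 552.2/5252 = 1.65 V.

V ≈ 1.65 V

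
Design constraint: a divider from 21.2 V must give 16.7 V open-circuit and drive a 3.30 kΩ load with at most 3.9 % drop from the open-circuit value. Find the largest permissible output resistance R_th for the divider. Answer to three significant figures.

R_th ≤ 134 Ω

Loading drop = R_th/(R_th + R_L) ≤ 0.0390, so R_th ≤ R_L · ε/(1−ε) = 3.30 kΩ × 0.0390/0.9610 = 134 Ω.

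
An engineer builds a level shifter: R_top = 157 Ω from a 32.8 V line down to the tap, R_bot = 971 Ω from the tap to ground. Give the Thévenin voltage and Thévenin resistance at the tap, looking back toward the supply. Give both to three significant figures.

V_th is the open-circuit tap voltage: 32.8 × 971/(157 + 971) = 28.2 V.
With the supply zeroed, R_top and R_bot appear in parallel from the tap: R_th = R_top‖R_bot = (157 × 971)/1128 = 135 Ω.

V_th = 28.2 V, R_th = 135 Ω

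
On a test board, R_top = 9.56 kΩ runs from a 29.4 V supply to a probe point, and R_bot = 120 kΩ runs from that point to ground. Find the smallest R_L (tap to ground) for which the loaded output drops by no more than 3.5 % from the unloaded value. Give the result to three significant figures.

R_L(min) ≈ 244 kΩ

Output resistance R_th = R_top‖R_bot = (9.56 × 120)/129.6 = 8.855 kΩ.
The fractional drop is R_th/(R_th + R_L); requiring this ≤ 0.0350 gives R_L ≥ R_th(1/0.0350 − 1) = 8.855 × 27.57 = 244 kΩ.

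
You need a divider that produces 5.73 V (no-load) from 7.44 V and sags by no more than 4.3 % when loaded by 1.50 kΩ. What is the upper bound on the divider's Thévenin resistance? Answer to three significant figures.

R_th ≤ 67.4 Ω

Loading drop = R_th/(R_th + R_L) ≤ 0.0430, so R_th ≤ R_L · ε/(1−ε) = 1.50 kΩ × 0.0430/0.9570 = 67.4 Ω.
(Any R1, R2 with R2/(R1+R2) = 0.770 and R1‖R2 ≤ 67.4 Ω will meet the spec.)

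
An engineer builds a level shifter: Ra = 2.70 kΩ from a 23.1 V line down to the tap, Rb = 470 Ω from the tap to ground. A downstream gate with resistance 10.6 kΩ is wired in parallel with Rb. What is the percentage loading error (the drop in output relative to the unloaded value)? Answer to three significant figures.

The divider's output (Thévenin) resistance is Ra‖Rb = 400.3 Ω.
Fractional drop under load = R_th/(R_th + R_L) = 400.3 / (400.3 + 10600) = 0.03639.
So the output falls by 3.64 %.

3.64 %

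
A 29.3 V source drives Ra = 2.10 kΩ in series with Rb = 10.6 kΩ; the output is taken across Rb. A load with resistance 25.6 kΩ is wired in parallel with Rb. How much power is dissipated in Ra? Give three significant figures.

Total resistance from the source is Ra + (Rb‖R_L) = 9.596 kΩ, so I = 29.3/9.596 kΩ = 3.053 mA.
P = I²·Ra = (3.053 mA)² × 2.10 kΩ = 19.6 mW.

P ≈ 19.6 mW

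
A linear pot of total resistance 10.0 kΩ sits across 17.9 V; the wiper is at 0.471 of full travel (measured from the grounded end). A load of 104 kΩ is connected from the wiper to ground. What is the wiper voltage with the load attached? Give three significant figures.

V ≈ 8.23 V

The wiper splits the pot into (1−α)R = 5.290 kΩ above and αR = 4.710 kΩ below.
Lower section ‖ load = 4.506 kΩ.
V_wiper = 17.9 × 4.506/(5.290 + 4.506) = 8.23 V.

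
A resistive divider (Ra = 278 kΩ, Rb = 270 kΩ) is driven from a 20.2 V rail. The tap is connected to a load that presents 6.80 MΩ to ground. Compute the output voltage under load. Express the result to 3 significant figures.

The load sits in parallel with Rb: Rb‖R_L = (270 × 6800) / (270 + 6800) = 259.7 kΩ.
V_out = 20.2 × 259.7 / (278 + 259.7) = 20.2 × 259.7/537.7 = 9.76 V.

V_out ≈ 9.76 V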